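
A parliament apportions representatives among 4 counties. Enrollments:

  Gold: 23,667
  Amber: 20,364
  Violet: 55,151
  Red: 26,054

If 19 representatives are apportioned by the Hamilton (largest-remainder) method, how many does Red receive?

4

Total 125236; standard divisor 125236/19 ≈ 6591.368.
Standard quotas: Gold 3.5906, Amber 3.0895, Violet 8.3672, Red 3.9527.
Lower quotas: Gold 3, Amber 3, Violet 8, Red 3 (sum 17, leaving 2 seats).
Remainders in descending order: Red 0.9527, Gold 0.5906, Violet 0.3672, Amber 0.0895.
The surplus seats go to Red, Gold.
Red receives 4.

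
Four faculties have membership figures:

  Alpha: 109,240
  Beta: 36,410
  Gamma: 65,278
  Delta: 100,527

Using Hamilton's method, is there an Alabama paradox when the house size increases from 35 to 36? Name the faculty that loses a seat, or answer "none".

Gamma

At 35 seats: Alpha 12, Beta 4, Gamma 8, Delta 11.
At 36 seats: Alpha 13, Beta 4, Gamma 7, Delta 12.
Gamma drops from 8 to 7.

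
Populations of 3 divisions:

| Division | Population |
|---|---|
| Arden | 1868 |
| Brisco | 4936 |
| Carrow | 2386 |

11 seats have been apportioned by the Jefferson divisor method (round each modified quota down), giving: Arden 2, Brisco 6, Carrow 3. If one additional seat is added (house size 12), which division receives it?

Brisco

Priority for the next seat is population ÷ (current seats + 1).
Priorities: Arden 622.667, Brisco 705.143, Carrow 596.500.
Highest priority: Brisco.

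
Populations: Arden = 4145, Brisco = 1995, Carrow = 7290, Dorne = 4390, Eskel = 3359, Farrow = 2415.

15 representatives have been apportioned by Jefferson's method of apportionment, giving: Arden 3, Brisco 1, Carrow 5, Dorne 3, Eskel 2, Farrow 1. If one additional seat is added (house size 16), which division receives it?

Carrow

Priority for the next seat is population ÷ (current seats + 1).
Priorities: Arden 1036.250, Brisco 997.500, Carrow 1215.000, Dorne 1097.500, Eskel 1119.667, Farrow 1207.500.
Highest priority: Carrow.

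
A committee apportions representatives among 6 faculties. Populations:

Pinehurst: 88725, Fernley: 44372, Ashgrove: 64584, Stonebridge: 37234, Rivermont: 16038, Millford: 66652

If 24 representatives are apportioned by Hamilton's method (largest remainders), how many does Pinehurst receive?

Standard divisor: 317605 ÷ 24 ≈ 13233.542.
Standard quotas: Pinehurst 6.7046, Fernley 3.3530, Ashgrove 4.8803, Stonebridge 2.8136, Rivermont 1.2119, Millford 5.0366.
Lower quotas: Pinehurst 6, Fernley 3, Ashgrove 4, Stonebridge 2, Rivermont 1, Millford 5 (sum 21, leaving 3 seats).
Remainders in descending order: Ashgrove 0.8803, Stonebridge 0.8136, Pinehurst 0.7046, Fernley 0.3530, Rivermont 0.2119, Millford 0.0366.
Largest remainders: Ashgrove, Stonebridge, Pinehurst receive the extra seats.
Pinehurst receives 7.

7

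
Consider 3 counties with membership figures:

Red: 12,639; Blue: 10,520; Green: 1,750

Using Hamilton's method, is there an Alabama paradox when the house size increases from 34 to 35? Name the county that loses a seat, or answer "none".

Green

At 34 seats: Red 17, Blue 14, Green 3.
At 35 seats: Red 18, Blue 15, Green 2.
Green drops from 3 to 2.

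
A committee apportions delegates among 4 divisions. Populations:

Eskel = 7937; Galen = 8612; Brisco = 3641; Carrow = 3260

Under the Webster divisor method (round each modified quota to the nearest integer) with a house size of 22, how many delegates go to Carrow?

3

Standard divisor 23450/22 ≈ 1065.909; standard quotas: Eskel 7.446, Galen 8.079, Brisco 3.416, Carrow 3.058.
Rounding to the nearest integer gives 7, 8, 3, 3 = 21 seats, so the divisor must be adjusted.
With modified divisor 1050: modified quotas Eskel 7.559, Galen 8.202, Brisco 3.468, Carrow 3.105.
Rounding to the nearest integer: Eskel 8, Galen 8, Brisco 3, Carrow 3 (total 22).
Carrow receives 3.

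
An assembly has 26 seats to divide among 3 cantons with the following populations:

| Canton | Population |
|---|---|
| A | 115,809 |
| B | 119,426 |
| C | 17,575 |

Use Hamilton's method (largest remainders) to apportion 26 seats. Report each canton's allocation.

A: 12, B: 12, C: 2

Total 252810; standard divisor 252810/26 ≈ 9723.462.
Standard quotas: A 11.9103, B 12.2823, C 1.8075.
Lower quotas: A 11, B 12, C 1 (sum 24, leaving 2 seats).
Remainders in descending order: A 0.9103, C 0.8075, B 0.2823.
Largest remainders: A, C receive the extra seats.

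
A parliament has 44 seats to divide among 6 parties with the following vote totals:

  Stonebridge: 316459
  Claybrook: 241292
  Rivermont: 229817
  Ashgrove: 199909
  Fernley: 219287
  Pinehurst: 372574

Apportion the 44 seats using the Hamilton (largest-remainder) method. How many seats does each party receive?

Stonebridge 9, Claybrook 7, Rivermont 6, Ashgrove 6, Fernley 6, Pinehurst 10

Standard divisor: 1579338 ÷ 44 ≈ 35894.045.
Standard quotas: Stonebridge 8.8165, Claybrook 6.7223, Rivermont 6.4026, Ashgrove 5.5694, Fernley 6.1093, Pinehurst 10.3798.
Lower quotas: Stonebridge 8, Claybrook 6, Rivermont 6, Ashgrove 5, Fernley 6, Pinehurst 10 (sum 41, leaving 3 seats).
Remainders in descending order: Stonebridge 0.8165, Claybrook 0.7223, Ashgrove 0.5694, Rivermont 0.4026, Pinehurst 0.3798, Fernley 0.1093.
The surplus seats go to Stonebridge, Claybrook, Ashgrove.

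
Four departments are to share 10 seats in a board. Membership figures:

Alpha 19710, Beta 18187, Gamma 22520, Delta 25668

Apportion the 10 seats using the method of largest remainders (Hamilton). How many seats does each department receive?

Alpha 2, Beta 2, Gamma 3, Delta 3

Total 86085; standard divisor 86085/10 ≈ 8608.5.
Standard quotas: Alpha 2.2896, Beta 2.1127, Gamma 2.6160, Delta 2.9817.
Lower quotas: Alpha 2, Beta 2, Gamma 2, Delta 2 (sum 8, leaving 2 seats).
Remainders in descending order: Delta 0.9817, Gamma 0.6160, Alpha 0.2896, Beta 0.1127.
The surplus seats go to Delta, Gamma.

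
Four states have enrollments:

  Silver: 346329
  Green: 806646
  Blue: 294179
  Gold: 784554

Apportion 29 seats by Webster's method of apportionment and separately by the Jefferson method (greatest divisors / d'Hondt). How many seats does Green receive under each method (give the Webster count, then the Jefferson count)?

10 and 11

Webster: Silver 5, Green 10, Blue 4, Gold 10.
Jefferson: Silver 4, Green 11, Blue 4, Gold 10.
Green gets 10 under Webster and 11 under Jefferson.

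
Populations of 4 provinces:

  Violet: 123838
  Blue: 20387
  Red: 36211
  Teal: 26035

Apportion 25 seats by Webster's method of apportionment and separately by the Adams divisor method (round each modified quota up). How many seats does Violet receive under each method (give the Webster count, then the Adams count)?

Webster: Violet 15, Blue 3, Red 4, Teal 3.
Adams: Violet 14, Blue 3, Red 5, Teal 3.
Violet gets 15 under Webster and 14 under Adams.

15 and 14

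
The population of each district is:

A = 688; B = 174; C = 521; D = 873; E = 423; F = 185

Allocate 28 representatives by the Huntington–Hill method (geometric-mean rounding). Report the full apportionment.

With divisor 105: modified quotas A 6.552, B 1.657, C 4.962, D 8.314, E 4.029, F 1.762.
Geometric-mean thresholds: A √(6·7)=6.481, B √(1·2)=1.414, C √(4·5)=4.472, D √(8·9)=8.485, E √(4·5)=4.472, F √(1·2)=1.414.
Each quota rounded against its threshold gives A 7, B 2, C 5, D 8, E 4, F 2 (total 28).

A 7; B 2; C 5; D 8; E 4; F 2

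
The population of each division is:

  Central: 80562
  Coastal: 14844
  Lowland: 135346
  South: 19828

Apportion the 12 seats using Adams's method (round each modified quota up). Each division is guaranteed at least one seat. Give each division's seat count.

Central 4; Coastal 1; Lowland 6; South 1

Standard divisor 250580/12 ≈ 20881.667; standard quotas: Central 3.858, Coastal 0.711, Lowland 6.482, South 0.950.
Rounding up gives 4, 1, 7, 1 = 13 seats, so the divisor must be adjusted.
With modified divisor 24700: modified quotas Central 3.262, Coastal 0.601, Lowland 5.480, South 0.803.
Rounding up: Central 4, Coastal 1, Lowland 6, South 1 (total 12).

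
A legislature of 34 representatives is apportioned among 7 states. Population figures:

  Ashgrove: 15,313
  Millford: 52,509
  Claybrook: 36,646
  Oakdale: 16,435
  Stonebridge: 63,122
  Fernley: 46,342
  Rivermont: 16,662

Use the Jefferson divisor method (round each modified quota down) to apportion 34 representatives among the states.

Standard divisor 247029/34 ≈ 7265.559; standard quotas: Ashgrove 2.108, Millford 7.227, Claybrook 5.044, Oakdale 2.262, Stonebridge 8.688, Fernley 6.378, Rivermont 2.293.
Rounding down gives 2, 7, 5, 2, 8, 6, 2 = 32 seats, so the divisor must be adjusted.
With modified divisor 6600: modified quotas Ashgrove 2.320, Millford 7.956, Claybrook 5.552, Oakdale 2.490, Stonebridge 9.564, Fernley 7.022, Rivermont 2.525.
Rounding down: Ashgrove 2, Millford 7, Claybrook 5, Oakdale 2, Stonebridge 9, Fernley 7, Rivermont 2 (total 34).

Ashgrove: 2; Millford: 7; Claybrook: 5; Oakdale: 2; Stonebridge: 9; Fernley: 7; Rivermont: 2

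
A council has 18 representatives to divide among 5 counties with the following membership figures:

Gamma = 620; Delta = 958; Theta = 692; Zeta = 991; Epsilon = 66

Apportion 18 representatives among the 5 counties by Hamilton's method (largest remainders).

Gamma 3, Delta 5, Theta 4, Zeta 6, Epsilon 0

Total 3327; standard divisor 3327/18 ≈ 184.833.
Standard quotas: Gamma 3.354, Delta 5.183, Theta 3.744, Zeta 5.362, Epsilon 0.357.
Lower quotas: Gamma 3, Delta 5, Theta 3, Zeta 5, Epsilon 0 (sum 16, leaving 2 seats).
Remainders in descending order: Theta 0.744, Zeta 0.362, Epsilon 0.357, Gamma 0.354, Delta 0.183.
The surplus seats go to Theta, Zeta.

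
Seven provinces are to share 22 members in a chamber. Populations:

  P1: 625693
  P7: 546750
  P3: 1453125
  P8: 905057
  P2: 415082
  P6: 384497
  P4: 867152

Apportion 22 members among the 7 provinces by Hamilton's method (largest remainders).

The standard divisor is 5197356/22 ≈ 236243.455.
Standard quotas: P1 2.6485, P7 2.3143, P3 6.1510, P8 3.8310, P2 1.7570, P6 1.6275, P4 3.6706.
Lower quotas: P1 2, P7 2, P3 6, P8 3, P2 1, P6 1, P4 3 (sum 18, leaving 4 seats).
Remainders in descending order: P8 0.8310, P2 0.7570, P4 0.6706, P1 0.6485, P6 0.6275, P7 0.3143, P3 0.1510.
The surplus seats go to P8, P2, P4, P1.

P1=3, P7=2, P3=6, P8=4, P2=2, P6=1, P4=4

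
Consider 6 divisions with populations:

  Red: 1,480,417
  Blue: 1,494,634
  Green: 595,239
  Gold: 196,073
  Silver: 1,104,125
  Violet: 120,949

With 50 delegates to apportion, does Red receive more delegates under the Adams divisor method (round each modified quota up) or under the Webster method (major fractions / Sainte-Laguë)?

Webster

Adams: Red 14, Blue 15, Green 6, Gold 2, Silver 11, Violet 2.
Webster: Red 15, Blue 15, Green 6, Gold 2, Silver 11, Violet 1.
Red gets 14 under Adams and 15 under Webster.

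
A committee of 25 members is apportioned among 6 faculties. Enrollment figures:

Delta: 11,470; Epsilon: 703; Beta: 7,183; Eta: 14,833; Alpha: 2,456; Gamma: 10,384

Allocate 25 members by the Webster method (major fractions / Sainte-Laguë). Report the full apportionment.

Standard divisor 47029/25 ≈ 1881.16; standard quotas: Delta 6.097, Epsilon 0.374, Beta 3.818, Eta 7.885, Alpha 1.306, Gamma 5.520.
Rounding to the nearest integer gives Delta 6, Epsilon 0, Beta 4, Eta 8, Alpha 1, Gamma 6 — total 25, matching the house size, so no adjustment is needed.

Delta 6, Epsilon 0, Beta 4, Eta 8, Alpha 1, Gamma 6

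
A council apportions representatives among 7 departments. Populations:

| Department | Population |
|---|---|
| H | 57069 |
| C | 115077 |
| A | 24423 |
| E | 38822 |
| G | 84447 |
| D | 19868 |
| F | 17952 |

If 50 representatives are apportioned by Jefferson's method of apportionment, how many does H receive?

8

Standard divisor 357658/50 ≈ 7153.16; standard quotas: H 7.978, C 16.088, A 3.414, E 5.427, G 11.806, D 2.778, F 2.510.
Rounding down gives 7, 16, 3, 5, 11, 2, 2 = 46 seats, so the divisor must be adjusted.
With modified divisor 6560: modified quotas H 8.700, C 17.542, A 3.723, E 5.918, G 12.873, D 3.029, F 2.737.
Rounding down: H 8, C 17, A 3, E 5, G 12, D 3, F 2 (total 50).
H receives 8.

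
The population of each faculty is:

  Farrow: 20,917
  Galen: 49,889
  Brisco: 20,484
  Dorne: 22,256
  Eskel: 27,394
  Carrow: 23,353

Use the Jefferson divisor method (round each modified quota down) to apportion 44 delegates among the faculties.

Farrow=6, Galen=14, Brisco=5, Dorne=6, Eskel=7, Carrow=6

Standard divisor 164293/44 ≈ 3733.932; standard quotas: Farrow 5.602, Galen 13.361, Brisco 5.486, Dorne 5.960, Eskel 7.337, Carrow 6.254.
Rounding down gives 5, 13, 5, 5, 7, 6 = 41 seats, so the divisor must be adjusted.
With modified divisor 3460: modified quotas Farrow 6.045, Galen 14.419, Brisco 5.920, Dorne 6.432, Eskel 7.917, Carrow 6.749.
Rounding down: Farrow 6, Galen 14, Brisco 5, Dorne 6, Eskel 7, Carrow 6 (total 44).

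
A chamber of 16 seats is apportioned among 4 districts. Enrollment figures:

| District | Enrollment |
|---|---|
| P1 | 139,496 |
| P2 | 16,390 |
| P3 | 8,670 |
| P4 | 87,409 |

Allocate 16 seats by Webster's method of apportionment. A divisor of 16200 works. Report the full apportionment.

With modified divisor 16200: modified quotas P1 8.611, P2 1.012, P3 0.535, P4 5.396.
Rounding to the nearest integer: P1 9, P2 1, P3 1, P4 5 (total 16).

P1 9; P2 1; P3 1; P4 5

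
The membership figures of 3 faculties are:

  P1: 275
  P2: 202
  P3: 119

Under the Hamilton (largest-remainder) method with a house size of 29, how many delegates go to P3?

6

Total 596; standard divisor 596/29 ≈ 20.552.
Standard quotas: P1 13.381, P2 9.829, P3 5.790.
Lower quotas: P1 13, P2 9, P3 5 (sum 27, leaving 2 seats).
Remainders in descending order: P2 0.829, P3 0.790, P1 0.381.
The surplus seats go to P2, P3.
P3 receives 6.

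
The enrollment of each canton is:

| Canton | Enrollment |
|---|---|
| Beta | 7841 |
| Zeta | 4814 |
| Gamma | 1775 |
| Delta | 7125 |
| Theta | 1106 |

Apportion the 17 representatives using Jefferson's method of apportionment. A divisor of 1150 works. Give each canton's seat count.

Beta 6, Zeta 4, Gamma 1, Delta 6, Theta 0

With modified divisor 1150: modified quotas Beta 6.818, Zeta 4.186, Gamma 1.543, Delta 6.196, Theta 0.962.
Rounding down: Beta 6, Zeta 4, Gamma 1, Delta 6, Theta 0 (total 17).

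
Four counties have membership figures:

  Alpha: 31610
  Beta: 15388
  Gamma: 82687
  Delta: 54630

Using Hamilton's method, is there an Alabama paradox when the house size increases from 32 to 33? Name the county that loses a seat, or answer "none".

Alpha

At 32 seats: Alpha 6, Beta 3, Gamma 14, Delta 9.
At 33 seats: Alpha 5, Beta 3, Gamma 15, Delta 10.
Alpha drops from 6 to 5.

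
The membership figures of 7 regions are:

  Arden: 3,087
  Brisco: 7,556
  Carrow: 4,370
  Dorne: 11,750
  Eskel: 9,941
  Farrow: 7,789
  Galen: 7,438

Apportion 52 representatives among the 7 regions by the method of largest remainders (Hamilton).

Total 51931; standard divisor 51931/52 ≈ 998.673.
Standard quotas: Arden 3.0911, Brisco 7.5660, Carrow 4.3758, Dorne 11.7656, Eskel 9.9542, Farrow 7.7993, Galen 7.4479.
Lower quotas: Arden 3, Brisco 7, Carrow 4, Dorne 11, Eskel 9, Farrow 7, Galen 7 (sum 48, leaving 4 seats).
Remainders in descending order: Eskel 0.9542, Farrow 0.7993, Dorne 0.7656, Brisco 0.5660, Galen 0.4479, Carrow 0.3758, Arden 0.0911.
The surplus seats go to Eskel, Farrow, Dorne, Brisco.

Arden: 3; Brisco: 8; Carrow: 4; Dorne: 12; Eskel: 10; Farrow: 8; Galen: 7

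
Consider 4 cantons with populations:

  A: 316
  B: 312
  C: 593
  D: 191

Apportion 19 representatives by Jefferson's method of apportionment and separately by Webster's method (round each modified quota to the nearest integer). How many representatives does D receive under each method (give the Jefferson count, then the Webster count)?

2 and 3

Jefferson: A 4, B 4, C 9, D 2.
Webster: A 4, B 4, C 8, D 3.
D gets 2 under Jefferson and 3 under Webster.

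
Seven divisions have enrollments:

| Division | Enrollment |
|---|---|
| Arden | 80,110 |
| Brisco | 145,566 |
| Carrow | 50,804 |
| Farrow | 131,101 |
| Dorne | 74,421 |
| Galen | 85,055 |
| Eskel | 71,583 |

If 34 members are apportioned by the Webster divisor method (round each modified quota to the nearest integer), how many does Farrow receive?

7

Standard divisor 638640/34 ≈ 18783.529; standard quotas: Arden 4.265, Brisco 7.750, Carrow 2.705, Farrow 6.980, Dorne 3.962, Galen 4.528, Eskel 3.811.
Rounding to the nearest integer gives 4, 8, 3, 7, 4, 5, 4 = 35 seats, so the divisor must be adjusted.
With modified divisor 19200: modified quotas Arden 4.172, Brisco 7.582, Carrow 2.646, Farrow 6.828, Dorne 3.876, Galen 4.430, Eskel 3.728.
Rounding to the nearest integer: Arden 4, Brisco 8, Carrow 3, Farrow 7, Dorne 4, Galen 4, Eskel 4 (total 34).
Farrow receives 7.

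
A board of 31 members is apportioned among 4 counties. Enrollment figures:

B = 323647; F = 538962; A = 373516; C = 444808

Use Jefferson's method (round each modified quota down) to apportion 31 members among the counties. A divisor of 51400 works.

B: 6; F: 10; A: 7; C: 8

With modified divisor 51400: modified quotas B 6.297, F 10.486, A 7.267, C 8.654.
Rounding down: B 6, F 10, A 7, C 8 (total 31).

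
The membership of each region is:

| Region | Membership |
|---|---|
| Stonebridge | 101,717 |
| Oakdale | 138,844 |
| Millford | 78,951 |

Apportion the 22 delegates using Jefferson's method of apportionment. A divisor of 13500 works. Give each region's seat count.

Stonebridge: 7, Oakdale: 10, Millford: 5

With modified divisor 13500: modified quotas Stonebridge 7.535, Oakdale 10.285, Millford 5.848.
Rounding down: Stonebridge 7, Oakdale 10, Millford 5 (total 22).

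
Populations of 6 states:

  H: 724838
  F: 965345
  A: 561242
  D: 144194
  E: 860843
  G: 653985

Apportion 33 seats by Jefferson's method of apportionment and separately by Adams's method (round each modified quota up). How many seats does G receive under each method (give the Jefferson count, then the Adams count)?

Jefferson: H 6, F 8, A 5, D 1, E 7, G 6.
Adams: H 6, F 8, A 5, D 2, E 7, G 5.
G gets 6 under Jefferson and 5 under Adams.

6 and 5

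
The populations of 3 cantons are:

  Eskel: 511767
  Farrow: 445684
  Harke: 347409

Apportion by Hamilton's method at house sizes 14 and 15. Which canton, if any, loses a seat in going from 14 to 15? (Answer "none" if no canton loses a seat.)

At 14 seats: Eskel 5, Farrow 5, Harke 4.
At 15 seats: Eskel 6, Farrow 5, Harke 4.
No canton's allocation decreased.

none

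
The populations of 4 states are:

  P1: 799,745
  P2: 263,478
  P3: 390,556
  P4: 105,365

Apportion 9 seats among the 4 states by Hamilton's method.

Standard divisor: 1559144 ÷ 9 ≈ 173238.222.
Standard quotas: P1 4.6164, P2 1.5209, P3 2.2544, P4 0.6082.
Lower quotas: P1 4, P2 1, P3 2, P4 0 (sum 7, leaving 2 seats).
Remainders in descending order: P1 0.6164, P4 0.6082, P2 0.5209, P3 0.2544.
The surplus seats go to P1, P4.

P1 5, P2 1, P3 2, P4 1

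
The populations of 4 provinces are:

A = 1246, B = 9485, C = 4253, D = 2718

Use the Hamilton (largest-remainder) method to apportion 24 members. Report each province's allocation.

A=2; B=13; C=6; D=3

The standard divisor is 17702/24 ≈ 737.583.
Standard quotas: A 1.6893, B 12.8596, C 5.7661, D 3.6850.
Lower quotas: A 1, B 12, C 5, D 3 (sum 21, leaving 3 seats).
Remainders in descending order: B 0.8596, C 0.7661, A 0.6893, D 0.6850.
The surplus seats go to B, C, A.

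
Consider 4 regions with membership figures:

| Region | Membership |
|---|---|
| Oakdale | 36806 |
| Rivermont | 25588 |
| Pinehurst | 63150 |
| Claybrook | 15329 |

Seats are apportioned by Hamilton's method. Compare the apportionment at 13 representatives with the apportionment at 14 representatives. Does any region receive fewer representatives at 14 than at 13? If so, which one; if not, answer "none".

At 13 seats: Oakdale 3, Rivermont 2, Pinehurst 6, Claybrook 2.
At 14 seats: Oakdale 4, Rivermont 3, Pinehurst 6, Claybrook 1.
Claybrook drops from 2 to 1.

Claybrook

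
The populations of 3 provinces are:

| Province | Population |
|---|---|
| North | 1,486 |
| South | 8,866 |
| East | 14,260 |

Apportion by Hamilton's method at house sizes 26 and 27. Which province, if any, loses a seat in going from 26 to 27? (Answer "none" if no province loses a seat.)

At 26 seats: North 2, South 9, East 15.
At 27 seats: North 1, South 10, East 16.
North drops from 2 to 1.

North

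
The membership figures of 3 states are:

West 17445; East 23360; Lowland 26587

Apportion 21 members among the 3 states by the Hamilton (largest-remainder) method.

Total 67392; standard divisor 67392/21 ≈ 3209.143.
Standard quotas: West 5.4360, East 7.2792, Lowland 8.2848.
Lower quotas: West 5, East 7, Lowland 8 (sum 20, leaving 1 seat).
Remainders in descending order: West 0.4360, Lowland 0.2848, East 0.2792.
The surplus seat goes to West.

West: 6; East: 7; Lowland: 8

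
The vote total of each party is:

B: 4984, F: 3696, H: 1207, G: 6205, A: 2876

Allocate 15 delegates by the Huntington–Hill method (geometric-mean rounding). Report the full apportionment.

B=4; F=3; H=1; G=5; A=2

With divisor 1281: modified quotas B 3.891, F 2.885, H 0.942, G 4.844, A 2.245.
Geometric-mean thresholds: B √(3·4)=3.464, F √(2·3)=2.449, H (min 1), G √(4·5)=4.472, A √(2·3)=2.449.
Each quota rounded against its threshold gives B 4, F 3, H 1, G 5, A 2 (total 15).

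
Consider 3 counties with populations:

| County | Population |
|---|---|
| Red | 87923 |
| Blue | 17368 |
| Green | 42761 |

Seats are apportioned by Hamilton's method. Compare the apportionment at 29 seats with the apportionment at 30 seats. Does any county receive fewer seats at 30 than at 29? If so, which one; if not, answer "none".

At 29 seats: Red 17, Blue 4, Green 8.
At 30 seats: Red 18, Blue 3, Green 9.
Blue drops from 4 to 3.

Blue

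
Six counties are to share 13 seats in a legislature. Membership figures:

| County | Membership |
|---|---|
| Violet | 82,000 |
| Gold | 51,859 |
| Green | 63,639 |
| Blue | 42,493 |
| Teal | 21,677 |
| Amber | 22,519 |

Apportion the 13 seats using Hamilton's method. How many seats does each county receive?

The standard divisor is 284187/13 ≈ 21860.538.
Standard quotas: Violet 3.7511, Gold 2.3723, Green 2.9111, Blue 1.9438, Teal 0.9916, Amber 1.0301.
Lower quotas: Violet 3, Gold 2, Green 2, Blue 1, Teal 0, Amber 1 (sum 9, leaving 4 seats).
Remainders in descending order: Teal 0.9916, Blue 0.9438, Green 0.9111, Violet 0.7511, Gold 0.3723, Amber 0.0301.
Largest remainders: Teal, Blue, Green, Violet receive the extra seats.

Violet: 4; Gold: 2; Green: 3; Blue: 2; Teal: 1; Amber: 1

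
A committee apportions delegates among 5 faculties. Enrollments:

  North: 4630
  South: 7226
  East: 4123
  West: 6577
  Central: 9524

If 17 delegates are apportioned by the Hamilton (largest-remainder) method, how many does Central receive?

5

The standard divisor is 32080/17 ≈ 1887.059.
Standard quotas: North 2.4536, South 3.8292, East 2.1849, West 3.4853, Central 5.0470.
Lower quotas: North 2, South 3, East 2, West 3, Central 5 (sum 15, leaving 2 seats).
Remainders in descending order: South 0.8292, West 0.4853, North 0.4536, East 0.1849, Central 0.0470.
The surplus seats go to South, West.
Central receives 5.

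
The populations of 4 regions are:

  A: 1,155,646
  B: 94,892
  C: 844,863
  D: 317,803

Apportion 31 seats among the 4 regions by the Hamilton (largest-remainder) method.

Total 2413204; standard divisor 2413204/31 ≈ 77845.29.
Standard quotas: A 14.8454, B 1.2190, C 10.8531, D 4.0825.
Lower quotas: A 14, B 1, C 10, D 4 (sum 29, leaving 2 seats).
Remainders in descending order: C 0.8531, A 0.8454, B 0.2190, D 0.0825.
Largest remainders: C, A receive the extra seats.

A 15, B 1, C 11, D 4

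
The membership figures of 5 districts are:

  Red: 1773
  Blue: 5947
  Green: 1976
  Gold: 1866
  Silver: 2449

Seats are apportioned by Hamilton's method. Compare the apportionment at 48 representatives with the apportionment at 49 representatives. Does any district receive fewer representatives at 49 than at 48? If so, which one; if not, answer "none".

Gold

At 48 seats: Red 6, Blue 20, Green 7, Gold 7, Silver 8.
At 49 seats: Red 6, Blue 21, Green 7, Gold 6, Silver 9.
Gold drops from 7 to 6.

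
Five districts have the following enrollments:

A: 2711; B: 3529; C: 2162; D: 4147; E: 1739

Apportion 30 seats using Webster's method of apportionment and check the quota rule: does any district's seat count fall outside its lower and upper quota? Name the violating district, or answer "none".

none

Standard quotas: A 5.692, B 7.410, C 4.539, D 8.707, E 3.651.
Webster allocation: A 6, B 7, C 4, D 9, E 4.
Every allocation lies between the lower and upper quota.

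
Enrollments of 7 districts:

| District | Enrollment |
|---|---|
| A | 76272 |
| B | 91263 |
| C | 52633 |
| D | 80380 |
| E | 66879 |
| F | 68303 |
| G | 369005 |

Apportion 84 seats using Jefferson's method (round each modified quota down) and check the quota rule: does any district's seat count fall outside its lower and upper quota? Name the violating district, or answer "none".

Standard quotas: A 7.961, B 9.526, C 5.494, D 8.390, E 6.981, F 7.130, G 38.518.
Jefferson allocation: A 8, B 9, C 5, D 8, E 7, F 7, G 40.
G has quota 38.518 (lower 38, upper 39) but receives 40 — outside the quota interval.

G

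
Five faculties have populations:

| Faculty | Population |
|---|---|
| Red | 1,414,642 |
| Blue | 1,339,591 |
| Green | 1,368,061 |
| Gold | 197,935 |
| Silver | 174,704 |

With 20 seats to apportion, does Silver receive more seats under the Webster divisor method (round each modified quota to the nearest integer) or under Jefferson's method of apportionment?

Webster

Webster: Red 6, Blue 6, Green 6, Gold 1, Silver 1.
Jefferson: Red 7, Blue 6, Green 6, Gold 1, Silver 0.
Silver gets 1 under Webster and 0 under Jefferson.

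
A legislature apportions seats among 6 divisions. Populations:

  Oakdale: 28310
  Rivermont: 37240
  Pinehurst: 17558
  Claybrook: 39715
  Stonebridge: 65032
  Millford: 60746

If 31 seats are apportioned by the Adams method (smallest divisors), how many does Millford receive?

Standard divisor 248601/31 ≈ 8019.387; standard quotas: Oakdale 3.530, Rivermont 4.644, Pinehurst 2.189, Claybrook 4.952, Stonebridge 8.109, Millford 7.575.
Rounding up gives 4, 5, 3, 5, 9, 8 = 34 seats, so the divisor must be adjusted.
With modified divisor 9000: modified quotas Oakdale 3.146, Rivermont 4.138, Pinehurst 1.951, Claybrook 4.413, Stonebridge 7.226, Millford 6.750.
Rounding up: Oakdale 4, Rivermont 5, Pinehurst 2, Claybrook 5, Stonebridge 8, Millford 7 (total 31).
Millford receives 7.

7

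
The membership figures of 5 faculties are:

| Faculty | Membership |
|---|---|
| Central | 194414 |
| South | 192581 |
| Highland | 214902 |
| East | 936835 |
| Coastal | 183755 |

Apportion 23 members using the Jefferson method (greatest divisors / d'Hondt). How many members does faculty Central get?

Standard divisor 1722487/23 ≈ 74890.739; standard quotas: Central 2.596, South 2.571, Highland 2.870, East 12.509, Coastal 2.454.
Rounding down gives 2, 2, 2, 12, 2 = 20 seats, so the divisor must be adjusted.
With modified divisor 65900: modified quotas Central 2.950, South 2.922, Highland 3.261, East 14.216, Coastal 2.788.
Rounding down: Central 2, South 2, Highland 3, East 14, Coastal 2 (total 23).
Central receives 2.

2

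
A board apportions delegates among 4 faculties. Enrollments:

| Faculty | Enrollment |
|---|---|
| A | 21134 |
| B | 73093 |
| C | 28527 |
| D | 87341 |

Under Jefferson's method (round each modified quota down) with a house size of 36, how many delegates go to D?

15

Standard divisor 210095/36 ≈ 5835.972; standard quotas: A 3.621, B 12.525, C 4.888, D 14.966.
Rounding down gives 3, 12, 4, 14 = 33 seats, so the divisor must be adjusted.
With modified divisor 5500: modified quotas A 3.843, B 13.290, C 5.187, D 15.880.
Rounding down: A 3, B 13, C 5, D 15 (total 36).
D receives 15.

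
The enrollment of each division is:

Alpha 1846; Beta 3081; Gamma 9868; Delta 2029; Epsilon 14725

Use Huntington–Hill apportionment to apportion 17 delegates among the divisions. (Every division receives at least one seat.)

With divisor 1885: modified quotas Alpha 0.979, Beta 1.634, Gamma 5.235, Delta 1.076, Epsilon 7.812.
Geometric-mean thresholds: Alpha (min 1), Beta √(1·2)=1.414, Gamma √(5·6)=5.477, Delta √(1·2)=1.414, Epsilon √(7·8)=7.483.
Each quota rounded against its threshold gives Alpha 1, Beta 2, Gamma 5, Delta 1, Epsilon 8 (total 17).

Alpha: 1, Beta: 2, Gamma: 5, Delta: 1, Epsilon: 8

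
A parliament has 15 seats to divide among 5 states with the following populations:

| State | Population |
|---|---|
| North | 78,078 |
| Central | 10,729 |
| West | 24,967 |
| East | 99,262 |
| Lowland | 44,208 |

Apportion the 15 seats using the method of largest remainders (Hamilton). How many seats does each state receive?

North 4, Central 1, West 1, East 6, Lowland 3

The standard divisor is 257244/15 ≈ 17149.6.
Standard quotas: North 4.5528, Central 0.6256, West 1.4558, East 5.7880, Lowland 2.5778.
Lower quotas: North 4, Central 0, West 1, East 5, Lowland 2 (sum 12, leaving 3 seats).
Remainders in descending order: East 0.7880, Central 0.6256, Lowland 0.5778, North 0.5528, West 0.4558.
The surplus seats go to East, Central, Lowland.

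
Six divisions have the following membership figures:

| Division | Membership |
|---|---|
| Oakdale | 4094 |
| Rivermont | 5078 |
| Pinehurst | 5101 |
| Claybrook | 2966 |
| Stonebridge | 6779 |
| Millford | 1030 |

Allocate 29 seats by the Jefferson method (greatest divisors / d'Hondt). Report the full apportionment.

Oakdale 5, Rivermont 6, Pinehurst 6, Claybrook 3, Stonebridge 8, Millford 1

Standard divisor 25048/29 ≈ 863.724; standard quotas: Oakdale 4.740, Rivermont 5.879, Pinehurst 5.906, Claybrook 3.434, Stonebridge 7.849, Millford 1.193.
Rounding down gives 4, 5, 5, 3, 7, 1 = 25 seats, so the divisor must be adjusted.
With modified divisor 800: modified quotas Oakdale 5.117, Rivermont 6.348, Pinehurst 6.376, Claybrook 3.708, Stonebridge 8.474, Millford 1.288.
Rounding down: Oakdale 5, Rivermont 6, Pinehurst 6, Claybrook 3, Stonebridge 8, Millford 1 (total 29).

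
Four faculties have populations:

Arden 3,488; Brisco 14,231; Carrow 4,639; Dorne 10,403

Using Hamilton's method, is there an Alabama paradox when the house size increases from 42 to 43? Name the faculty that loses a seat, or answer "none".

At 42 seats: Arden 5, Brisco 18, Carrow 6, Dorne 13.
At 43 seats: Arden 4, Brisco 19, Carrow 6, Dorne 14.
Arden drops from 5 to 4.

Arden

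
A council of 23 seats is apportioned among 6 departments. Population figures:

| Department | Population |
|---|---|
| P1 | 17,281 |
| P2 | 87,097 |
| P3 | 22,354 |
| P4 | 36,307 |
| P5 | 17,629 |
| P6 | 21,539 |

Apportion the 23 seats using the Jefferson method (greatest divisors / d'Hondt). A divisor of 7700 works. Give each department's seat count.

With modified divisor 7700: modified quotas P1 2.244, P2 11.311, P3 2.903, P4 4.715, P5 2.289, P6 2.797.
Rounding down: P1 2, P2 11, P3 2, P4 4, P5 2, P6 2 (total 23).

P1=2; P2=11; P3=2; P4=4; P5=2; P6=2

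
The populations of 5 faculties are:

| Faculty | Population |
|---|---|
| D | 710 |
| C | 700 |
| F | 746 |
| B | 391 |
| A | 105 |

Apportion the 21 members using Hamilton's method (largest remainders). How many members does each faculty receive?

D 6; C 5; F 6; B 3; A 1

The standard divisor is 2652/21 ≈ 126.286.
Standard quotas: D 5.622, C 5.543, F 5.907, B 3.096, A 0.831.
Lower quotas: D 5, C 5, F 5, B 3, A 0 (sum 18, leaving 3 seats).
Remainders in descending order: F 0.907, A 0.831, D 0.622, C 0.543, B 0.096.
Largest remainders: F, A, D receive the extra seats.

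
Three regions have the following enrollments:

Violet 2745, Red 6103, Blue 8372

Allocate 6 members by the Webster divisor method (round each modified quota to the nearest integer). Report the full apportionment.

Standard divisor 17220/6 ≈ 2870; standard quotas: Violet 0.956, Red 2.126, Blue 2.917.
Rounding to the nearest integer gives Violet 1, Red 2, Blue 3 — total 6, matching the house size, so no adjustment is needed.

Violet: 1, Red: 2, Blue: 3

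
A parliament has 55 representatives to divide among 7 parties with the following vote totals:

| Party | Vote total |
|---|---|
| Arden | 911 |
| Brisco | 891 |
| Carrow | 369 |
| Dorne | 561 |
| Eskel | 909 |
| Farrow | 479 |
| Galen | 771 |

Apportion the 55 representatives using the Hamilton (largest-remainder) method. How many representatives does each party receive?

Arden 10, Brisco 10, Carrow 4, Dorne 6, Eskel 10, Farrow 6, Galen 9

Total 4891; standard divisor 4891/55 ≈ 88.927.
Standard quotas: Arden 10.244, Brisco 10.019, Carrow 4.149, Dorne 6.309, Eskel 10.222, Farrow 5.386, Galen 8.670.
Lower quotas: Arden 10, Brisco 10, Carrow 4, Dorne 6, Eskel 10, Farrow 5, Galen 8 (sum 53, leaving 2 seats).
Remainders in descending order: Galen 0.670, Farrow 0.386, Dorne 0.309, Arden 0.244, Eskel 0.222, Carrow 0.149, Brisco 0.019.
Largest remainders: Galen, Farrow receive the extra seats.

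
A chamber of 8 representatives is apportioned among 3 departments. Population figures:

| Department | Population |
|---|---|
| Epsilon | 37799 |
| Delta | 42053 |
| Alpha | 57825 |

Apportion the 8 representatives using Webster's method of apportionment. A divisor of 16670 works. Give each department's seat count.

With modified divisor 16670: modified quotas Epsilon 2.267, Delta 2.523, Alpha 3.469.
Rounding to the nearest integer: Epsilon 2, Delta 3, Alpha 3 (total 8).

Epsilon: 2, Delta: 3, Alpha: 3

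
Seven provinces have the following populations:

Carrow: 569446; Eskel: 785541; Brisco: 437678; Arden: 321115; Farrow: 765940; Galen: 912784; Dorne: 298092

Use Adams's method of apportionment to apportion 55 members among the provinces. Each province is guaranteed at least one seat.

Carrow 8, Eskel 10, Brisco 6, Arden 5, Farrow 10, Galen 12, Dorne 4

Standard divisor 4090596/55 ≈ 74374.473; standard quotas: Carrow 7.656, Eskel 10.562, Brisco 5.885, Arden 4.318, Farrow 10.298, Galen 12.273, Dorne 4.008.
Rounding up gives 8, 11, 6, 5, 11, 13, 5 = 59 seats, so the divisor must be adjusted.
With modified divisor 79400: modified quotas Carrow 7.172, Eskel 9.893, Brisco 5.512, Arden 4.044, Farrow 9.647, Galen 11.496, Dorne 3.754.
Rounding up: Carrow 8, Eskel 10, Brisco 6, Arden 5, Farrow 10, Galen 12, Dorne 4 (total 55).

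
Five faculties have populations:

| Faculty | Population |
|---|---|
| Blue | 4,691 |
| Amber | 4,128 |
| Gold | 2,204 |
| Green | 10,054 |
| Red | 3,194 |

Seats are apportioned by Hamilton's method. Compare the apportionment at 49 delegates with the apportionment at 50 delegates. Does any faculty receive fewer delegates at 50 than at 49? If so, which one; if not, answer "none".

At 49 seats: Blue 10, Amber 8, Gold 5, Green 20, Red 6.
At 50 seats: Blue 10, Amber 8, Gold 4, Green 21, Red 7.
Gold drops from 5 to 4.

Gold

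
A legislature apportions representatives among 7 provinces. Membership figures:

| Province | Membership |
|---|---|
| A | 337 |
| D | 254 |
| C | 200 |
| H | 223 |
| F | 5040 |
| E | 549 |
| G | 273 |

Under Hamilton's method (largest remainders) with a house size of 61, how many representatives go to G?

2

Total 6876; standard divisor 6876/61 ≈ 112.721.
Standard quotas: A 2.9897, D 2.2533, C 1.7743, H 1.9783, F 44.7120, E 4.8704, G 2.4219.
Lower quotas: A 2, D 2, C 1, H 1, F 44, E 4, G 2 (sum 56, leaving 5 seats).
Remainders in descending order: A 0.9897, H 0.9783, E 0.8704, C 0.7743, F 0.7120, G 0.4219, D 0.2533.
The surplus seats go to A, H, E, C, F.
G receives 2.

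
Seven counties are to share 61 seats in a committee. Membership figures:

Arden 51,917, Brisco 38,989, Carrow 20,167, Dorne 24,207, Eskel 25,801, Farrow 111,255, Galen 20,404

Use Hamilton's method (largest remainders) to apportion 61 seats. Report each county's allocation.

Total 292740; standard divisor 292740/61 ≈ 4799.016.
Standard quotas: Arden 10.8183, Brisco 8.1244, Carrow 4.2023, Dorne 5.0442, Eskel 5.3763, Farrow 23.1829, Galen 4.2517.
Lower quotas: Arden 10, Brisco 8, Carrow 4, Dorne 5, Eskel 5, Farrow 23, Galen 4 (sum 59, leaving 2 seats).
Remainders in descending order: Arden 0.8183, Eskel 0.3763, Galen 0.2517, Carrow 0.2023, Farrow 0.1829, Brisco 0.1244, Dorne 0.0442.
The surplus seats go to Arden, Eskel.

Arden: 11, Brisco: 8, Carrow: 4, Dorne: 5, Eskel: 6, Farrow: 23, Galen: 4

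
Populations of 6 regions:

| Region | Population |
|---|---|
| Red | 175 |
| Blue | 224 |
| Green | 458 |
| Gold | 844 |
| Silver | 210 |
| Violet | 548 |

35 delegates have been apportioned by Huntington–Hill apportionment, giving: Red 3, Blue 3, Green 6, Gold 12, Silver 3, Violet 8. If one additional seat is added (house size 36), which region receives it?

Green

Priority for the next seat is population ÷ (√(s·(s+1))).
Priorities: Red 50.518, Blue 64.663, Green 70.671, Gold 67.574, Silver 60.622, Violet 64.582.
Highest priority: Green.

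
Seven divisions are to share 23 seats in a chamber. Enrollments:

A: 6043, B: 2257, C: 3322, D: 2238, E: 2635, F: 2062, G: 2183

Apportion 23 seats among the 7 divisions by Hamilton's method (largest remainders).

Total 20740; standard divisor 20740/23 ≈ 901.739.
Standard quotas: A 6.7015, B 2.5029, C 3.6840, D 2.4819, E 2.9221, F 2.2867, G 2.4209.
Lower quotas: A 6, B 2, C 3, D 2, E 2, F 2, G 2 (sum 19, leaving 4 seats).
Remainders in descending order: E 0.9221, A 0.7015, C 0.6840, B 0.5029, D 0.4819, G 0.4209, F 0.2867.
Largest remainders: E, A, C, B receive the extra seats.

A=7; B=3; C=4; D=2; E=3; F=2; G=2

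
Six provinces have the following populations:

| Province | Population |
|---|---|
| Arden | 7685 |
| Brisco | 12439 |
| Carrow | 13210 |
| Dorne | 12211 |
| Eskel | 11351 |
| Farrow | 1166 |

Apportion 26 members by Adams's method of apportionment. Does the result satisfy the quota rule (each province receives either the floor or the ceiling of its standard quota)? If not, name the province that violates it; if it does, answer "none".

none

Standard quotas: Arden 3.441, Brisco 5.570, Carrow 5.915, Dorne 5.468, Eskel 5.083, Farrow 0.522.
Adams allocation: Arden 4, Brisco 5, Carrow 6, Dorne 5, Eskel 5, Farrow 1.
Every allocation lies between the lower and upper quota.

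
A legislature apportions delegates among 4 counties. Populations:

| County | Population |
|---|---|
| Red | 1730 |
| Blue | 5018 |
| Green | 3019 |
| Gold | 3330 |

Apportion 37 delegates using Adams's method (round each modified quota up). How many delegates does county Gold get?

Standard divisor 13097/37 ≈ 353.973; standard quotas: Red 4.887, Blue 14.176, Green 8.529, Gold 9.407.
Rounding up gives 5, 15, 9, 10 = 39 seats, so the divisor must be adjusted.
With modified divisor 374: modified quotas Red 4.626, Blue 13.417, Green 8.072, Gold 8.904.
Rounding up: Red 5, Blue 14, Green 9, Gold 9 (total 37).
Gold receives 9.

9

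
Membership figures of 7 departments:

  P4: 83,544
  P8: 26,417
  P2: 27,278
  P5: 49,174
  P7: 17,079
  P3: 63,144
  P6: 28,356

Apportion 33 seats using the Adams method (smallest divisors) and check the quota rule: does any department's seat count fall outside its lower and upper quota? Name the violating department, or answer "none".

Standard quotas: P4 9.346, P8 2.955, P2 3.052, P5 5.501, P7 1.911, P3 7.064, P6 3.172.
Adams allocation: P4 9, P8 3, P2 3, P5 6, P7 2, P3 7, P6 3.
Every allocation lies between the lower and upper quota.

none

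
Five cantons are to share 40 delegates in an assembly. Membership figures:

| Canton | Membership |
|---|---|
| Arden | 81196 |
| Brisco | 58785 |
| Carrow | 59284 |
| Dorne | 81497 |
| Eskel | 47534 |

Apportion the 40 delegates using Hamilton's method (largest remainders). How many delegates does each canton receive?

Arden: 10, Brisco: 7, Carrow: 7, Dorne: 10, Eskel: 6

Standard divisor: 328296 ÷ 40 ≈ 8207.4.
Standard quotas: Arden 9.8930, Brisco 7.1624, Carrow 7.2232, Dorne 9.9297, Eskel 5.7916.
Lower quotas: Arden 9, Brisco 7, Carrow 7, Dorne 9, Eskel 5 (sum 37, leaving 3 seats).
Remainders in descending order: Dorne 0.9297, Arden 0.8930, Eskel 0.7916, Carrow 0.2232, Brisco 0.1624.
Largest remainders: Dorne, Arden, Eskel receive the extra seats.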